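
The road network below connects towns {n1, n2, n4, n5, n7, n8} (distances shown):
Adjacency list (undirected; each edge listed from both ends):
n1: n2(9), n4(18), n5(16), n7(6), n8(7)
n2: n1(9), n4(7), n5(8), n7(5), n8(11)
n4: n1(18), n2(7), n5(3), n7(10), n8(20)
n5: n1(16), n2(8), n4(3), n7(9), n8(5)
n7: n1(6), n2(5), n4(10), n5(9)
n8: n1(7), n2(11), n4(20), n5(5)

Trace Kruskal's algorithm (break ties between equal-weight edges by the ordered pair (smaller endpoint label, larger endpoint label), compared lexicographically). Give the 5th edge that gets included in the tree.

n1-n8

Sort edges by weight, then run Kruskal:
n4–n5 (3): add. Components now {n2} {n7} {n4,n5} {n1} {n8}
n2–n7 (5): add. Components now {n2,n7} {n4,n5} {n1} {n8}
n5–n8 (5): add. Components now {n2,n7} {n4,n5,n8} {n1}
n1–n7 (6): add. Components now {n1,n2,n7} {n4,n5,n8}
n1–n8 (7): add. Components now {n1,n2,n4,n5,n7,n8}
The 5th edge added is n1–n8.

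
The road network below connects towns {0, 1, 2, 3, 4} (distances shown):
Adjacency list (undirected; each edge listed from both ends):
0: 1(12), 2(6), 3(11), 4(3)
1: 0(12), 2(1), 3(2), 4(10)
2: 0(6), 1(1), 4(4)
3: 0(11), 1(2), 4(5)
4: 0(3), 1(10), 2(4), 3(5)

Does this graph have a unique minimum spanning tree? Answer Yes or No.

Kruskal's algorithm — process edges by increasing weight (ties by edge label):
1 2 (1): add. Components now {0} {1,2} {3} {4}
1 3 (2): add. Components now {0} {1,2,3} {4}
0 4 (3): add. Components now {0,4} {1,2,3}
2 4 (4): add. Components now {0,1,2,3,4}
Every non-tree edge has weight strictly greater than the heaviest edge on the tree path between its endpoints, so the MST is unique.

Yes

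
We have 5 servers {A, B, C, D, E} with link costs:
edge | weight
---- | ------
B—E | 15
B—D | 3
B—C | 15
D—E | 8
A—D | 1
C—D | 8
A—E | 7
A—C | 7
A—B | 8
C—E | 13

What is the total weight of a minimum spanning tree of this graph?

18

Grow the tree from A using Prim:
Step 1: cheapest edge leaving the tree is A—D (1); add D.
Step 2: cheapest edge leaving the tree is B—D (3); add B.
Step 3: cheapest edge leaving the tree is A—C (7); add C.
Step 4: cheapest edge leaving the tree is A—E (7); add E.
MST edges: A—D, B—D, A—C, A—E; total weight 1+3+7+7 = 18.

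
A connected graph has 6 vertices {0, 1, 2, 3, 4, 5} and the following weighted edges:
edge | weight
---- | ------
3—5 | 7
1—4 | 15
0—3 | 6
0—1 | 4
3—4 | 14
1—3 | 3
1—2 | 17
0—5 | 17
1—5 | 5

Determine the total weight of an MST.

Sort edges by weight, then run Kruskal:
1—3 (3): add — endpoints in different components.
0—1 (4): add — endpoints in different components.
1—5 (5): add — endpoints in different components.
0—3 (6): skip — 0 and 3 already connected.
3—5 (7): skip — 3 and 5 already connected.
3—4 (14): add — endpoints in different components.
1—4 (15): skip — 1 and 4 already connected.
0—5 (17): skip — 0 and 5 already connected.
1—2 (17): add — endpoints in different components.
MST edges: 1—3, 0—1, 1—5, 3—4, 1—2; total weight 3+4+5+14+17 = 43.

43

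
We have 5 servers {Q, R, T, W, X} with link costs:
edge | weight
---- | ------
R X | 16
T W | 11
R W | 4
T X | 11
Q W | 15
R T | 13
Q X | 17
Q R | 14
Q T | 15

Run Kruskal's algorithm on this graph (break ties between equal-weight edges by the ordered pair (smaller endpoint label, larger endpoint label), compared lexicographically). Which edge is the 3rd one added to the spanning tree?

Kruskal: consider edges lightest-first.
R W (4): add. Components now {X} {R,W} {T} {Q}
T W (11): add. Components now {X} {R,T,W} {Q}
T X (11): add. Components now {R,T,W,X} {Q}
R T (13): skip — T and R already connected.
Q R (14): add. Components now {Q,R,T,W,X}
The 3rd edge added is T X.

T-X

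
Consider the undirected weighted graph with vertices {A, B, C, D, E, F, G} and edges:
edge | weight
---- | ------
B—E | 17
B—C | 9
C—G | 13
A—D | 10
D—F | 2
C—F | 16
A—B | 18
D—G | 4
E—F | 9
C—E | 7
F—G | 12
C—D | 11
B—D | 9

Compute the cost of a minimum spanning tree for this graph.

41

Grow the tree from B using Prim:
Step 1: frontier [B—C 9, B—D 9, B—E 17, A—B 18] → take B—C (9); add C.
Step 2: frontier [B—D 9, B—E 17, A—B 18, C—E 7, C—D 11, C—G 13, C—F 16] → take C—E (7); add E.
Step 3: frontier [B—D 9, A—B 18, C—D 11, C—G 13, C—F 16, E—F 9] → take B—D (9); add D.
Step 4: frontier [A—B 18, C—G 13, C—F 16, D—F 2, D—G 4, A—D 10, E—F 9] → take D—F (2); add F.
Step 5: frontier [A—B 18, C—G 13, D—G 4, A—D 10, F—G 12] → take D—G (4); add G.
Step 6: frontier [A—B 18, A—D 10] → take A—D (10); add A.
MST edges: B—C, C—E, B—D, D—F, D—G, A—D; total weight 9+7+9+2+4+10 = 41.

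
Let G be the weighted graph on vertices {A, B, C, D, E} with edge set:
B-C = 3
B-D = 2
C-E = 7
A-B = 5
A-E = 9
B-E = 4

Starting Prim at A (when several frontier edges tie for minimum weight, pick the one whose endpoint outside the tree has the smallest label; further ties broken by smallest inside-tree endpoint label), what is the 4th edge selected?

Prim, starting at A.
Step 1: frontier [A-B 5, A-E 9] → take A-B (5); add B.
Step 2: frontier [A-E 9, B-D 2, B-C 3, B-E 4] → take B-D (2); add D.
Step 3: frontier [A-E 9, B-C 3, B-E 4] → take B-C (3); add C.
Step 4: frontier [A-E 9, B-E 4, C-E 7] → take B-E (4); add E.
The 4th edge added is B-E.

B-E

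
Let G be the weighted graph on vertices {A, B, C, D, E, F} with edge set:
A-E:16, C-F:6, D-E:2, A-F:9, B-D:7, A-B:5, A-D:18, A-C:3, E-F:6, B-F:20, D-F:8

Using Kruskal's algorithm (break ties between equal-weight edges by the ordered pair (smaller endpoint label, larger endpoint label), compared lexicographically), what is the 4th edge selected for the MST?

Sort edges by weight, then run Kruskal:
D-E (2): add. Components now {A} {B} {C} {D,E} {F}
A-C (3): add. Components now {A,C} {B} {D,E} {F}
A-B (5): add. Components now {A,B,C} {D,E} {F}
C-F (6): add. Components now {A,B,C,F} {D,E}
E-F (6): add. Components now {A,B,C,D,E,F}
The 4th edge added is C-F.

C-F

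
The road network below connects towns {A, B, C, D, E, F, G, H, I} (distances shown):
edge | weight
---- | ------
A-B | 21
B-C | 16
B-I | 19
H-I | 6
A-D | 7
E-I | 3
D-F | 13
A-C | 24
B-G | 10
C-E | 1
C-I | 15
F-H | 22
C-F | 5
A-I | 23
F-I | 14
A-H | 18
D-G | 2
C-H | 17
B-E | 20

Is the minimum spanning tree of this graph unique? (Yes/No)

Sort edges by weight, then run Kruskal:
C-E (1): add — endpoints in different components.
D-G (2): add — endpoints in different components.
E-I (3): add — endpoints in different components.
C-F (5): add — endpoints in different components.
H-I (6): add — endpoints in different components.
A-D (7): add — endpoints in different components.
B-G (10): add — endpoints in different components.
D-F (13): add — endpoints in different components.
Every non-tree edge has weight strictly greater than the heaviest edge on the tree path between its endpoints, so the MST is unique.

Yes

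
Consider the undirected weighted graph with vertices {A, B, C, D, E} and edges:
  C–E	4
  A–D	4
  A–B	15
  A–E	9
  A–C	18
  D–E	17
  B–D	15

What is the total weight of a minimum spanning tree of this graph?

32

Grow the tree from C using Prim:
Step 1: frontier [C–E 4, A–C 18] → take C–E (4); add E.
Step 2: frontier [A–C 18, A–E 9, D–E 17] → take A–E (9); add A.
Step 3: frontier [A–D 4, A–B 15, D–E 17] → take A–D (4); add D.
Step 4: frontier [A–B 15, B–D 15] → take A–B (15); add B.
MST edges: C–E, A–E, A–D, A–B; total weight 4+9+4+15 = 32.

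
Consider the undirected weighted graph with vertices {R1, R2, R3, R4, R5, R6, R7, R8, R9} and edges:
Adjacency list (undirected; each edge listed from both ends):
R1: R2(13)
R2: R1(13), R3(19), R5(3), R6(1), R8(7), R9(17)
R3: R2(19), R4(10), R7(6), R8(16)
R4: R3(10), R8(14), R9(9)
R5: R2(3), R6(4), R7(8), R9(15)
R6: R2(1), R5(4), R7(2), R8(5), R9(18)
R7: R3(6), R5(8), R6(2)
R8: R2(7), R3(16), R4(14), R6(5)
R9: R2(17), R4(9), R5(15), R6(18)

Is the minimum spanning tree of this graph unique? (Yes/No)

Kruskal's algorithm — process edges by increasing weight (ties by edge label):
R2–R6 (1): add — endpoints in different components.
R6–R7 (2): add — endpoints in different components.
R2–R5 (3): add — endpoints in different components.
R5–R6 (4): skip — R5 and R6 already connected.
R6–R8 (5): add — endpoints in different components.
R3–R7 (6): add — endpoints in different components.
R2–R8 (7): skip — R8 and R2 already connected.
R5–R7 (8): skip — R7 and R5 already connected.
R4–R9 (9): add — endpoints in different components.
R3–R4 (10): add — endpoints in different components.
R1–R2 (13): add — endpoints in different components.
Every non-tree edge has weight strictly greater than the heaviest edge on the tree path between its endpoints, so the MST is unique.

Yes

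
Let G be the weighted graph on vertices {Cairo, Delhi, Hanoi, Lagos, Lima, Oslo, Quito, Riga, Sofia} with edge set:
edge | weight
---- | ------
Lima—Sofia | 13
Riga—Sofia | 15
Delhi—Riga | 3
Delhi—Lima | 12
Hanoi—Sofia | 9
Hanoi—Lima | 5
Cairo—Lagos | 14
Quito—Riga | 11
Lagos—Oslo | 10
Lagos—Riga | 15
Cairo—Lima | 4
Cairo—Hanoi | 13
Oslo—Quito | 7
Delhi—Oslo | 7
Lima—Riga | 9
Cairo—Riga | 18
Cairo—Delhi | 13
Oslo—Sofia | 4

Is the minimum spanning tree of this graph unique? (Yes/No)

No

Sort edges by weight, then run Kruskal:
Delhi—Riga (3): add — endpoints in different components.
Cairo—Lima (4): add — endpoints in different components.
Oslo—Sofia (4): add — endpoints in different components.
Hanoi—Lima (5): add — endpoints in different components.
Delhi—Oslo (7): add — endpoints in different components.
Oslo—Quito (7): add — endpoints in different components.
Hanoi—Sofia (9): add — endpoints in different components.
Lima—Riga (9): skip — Lima and Riga already connected.
Lagos—Oslo (10): add — endpoints in different components.
Non-tree edge Lima—Riga has weight 9, equal to the heaviest edge on its tree cycle — swapping gives another MST of the same weight. Not unique.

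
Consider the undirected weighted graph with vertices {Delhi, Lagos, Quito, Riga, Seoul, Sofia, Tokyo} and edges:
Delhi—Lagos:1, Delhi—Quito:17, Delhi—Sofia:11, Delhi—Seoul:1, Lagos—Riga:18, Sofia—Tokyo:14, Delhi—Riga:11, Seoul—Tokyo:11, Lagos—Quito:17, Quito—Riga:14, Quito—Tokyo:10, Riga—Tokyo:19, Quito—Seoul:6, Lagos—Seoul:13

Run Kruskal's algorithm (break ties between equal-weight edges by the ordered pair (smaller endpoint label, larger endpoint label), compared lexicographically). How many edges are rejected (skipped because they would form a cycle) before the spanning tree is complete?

Kruskal's algorithm — process edges by increasing weight (ties by edge label):
Delhi—Lagos (1): add — endpoints in different components.
Delhi—Seoul (1): add — endpoints in different components.
Quito—Seoul (6): add — endpoints in different components.
Quito—Tokyo (10): add — endpoints in different components.
Delhi—Riga (11): add — endpoints in different components.
Delhi—Sofia (11): add — endpoints in different components.
Edges rejected before the tree was complete: 0.

0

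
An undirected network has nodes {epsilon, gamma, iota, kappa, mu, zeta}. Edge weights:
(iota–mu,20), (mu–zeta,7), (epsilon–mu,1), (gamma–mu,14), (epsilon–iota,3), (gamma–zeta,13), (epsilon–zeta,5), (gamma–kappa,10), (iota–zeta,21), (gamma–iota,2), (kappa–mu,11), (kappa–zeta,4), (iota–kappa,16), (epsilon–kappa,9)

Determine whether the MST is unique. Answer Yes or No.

Yes

Kruskal: consider edges lightest-first.
epsilon–mu (1): add — endpoints in different components.
gamma–iota (2): add — endpoints in different components.
epsilon–iota (3): add — endpoints in different components.
kappa–zeta (4): add — endpoints in different components.
epsilon–zeta (5): add — endpoints in different components.
Every non-tree edge has weight strictly greater than the heaviest edge on the tree path between its endpoints, so the MST is unique.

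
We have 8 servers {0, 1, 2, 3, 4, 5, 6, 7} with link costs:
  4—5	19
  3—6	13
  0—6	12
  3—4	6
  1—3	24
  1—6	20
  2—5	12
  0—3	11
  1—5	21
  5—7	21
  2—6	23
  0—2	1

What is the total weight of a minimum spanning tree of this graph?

83

Grow the tree from 4 using Prim:
Step 1: cheapest edge leaving the tree is 3—4 (6); add 3.
Step 2: cheapest edge leaving the tree is 0—3 (11); add 0.
Step 3: cheapest edge leaving the tree is 0—2 (1); add 2.
Step 4: cheapest edge leaving the tree is 2—5 (12); add 5.
Step 5: cheapest edge leaving the tree is 0—6 (12); add 6.
Step 6: cheapest edge leaving the tree is 1—6 (20); add 1.
Step 7: cheapest edge leaving the tree is 5—7 (21); add 7.
MST edges: 3—4, 0—3, 0—2, 2—5, 0—6, 1—6, 5—7; total weight 6+11+1+12+12+20+21 = 83.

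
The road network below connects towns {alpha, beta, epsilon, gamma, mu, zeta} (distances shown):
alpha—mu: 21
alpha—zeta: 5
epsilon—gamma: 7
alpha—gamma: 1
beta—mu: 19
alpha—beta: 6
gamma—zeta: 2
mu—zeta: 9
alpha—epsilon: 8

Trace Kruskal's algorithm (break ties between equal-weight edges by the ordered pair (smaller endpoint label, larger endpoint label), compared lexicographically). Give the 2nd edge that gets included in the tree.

Kruskal's algorithm — process edges by increasing weight (ties by edge label):
alpha—gamma (1): add. Components now {mu} {zeta} {epsilon} {alpha,gamma} {beta}
gamma—zeta (2): add. Components now {mu} {alpha,gamma,zeta} {epsilon} {beta}
alpha—zeta (5): skip — zeta and alpha already connected.
alpha—beta (6): add. Components now {mu} {alpha,beta,gamma,zeta} {epsilon}
epsilon—gamma (7): add. Components now {mu} {alpha,beta,epsilon,gamma,zeta}
alpha—epsilon (8): skip — epsilon and alpha already connected.
mu—zeta (9): add. Components now {alpha,beta,epsilon,gamma,mu,zeta}
The 2nd edge added is gamma—zeta.

gamma-zeta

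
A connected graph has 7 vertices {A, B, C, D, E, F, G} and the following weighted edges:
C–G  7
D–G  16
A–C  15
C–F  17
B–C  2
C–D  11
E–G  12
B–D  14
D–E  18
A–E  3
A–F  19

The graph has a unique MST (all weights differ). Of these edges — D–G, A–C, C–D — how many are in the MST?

Sort edges by weight, then run Kruskal:
B–C (2): add. Components now {A} {B,C} {D} {E} {F} {G}
A–E (3): add. Components now {A,E} {B,C} {D} {F} {G}
C–G (7): add. Components now {A,E} {B,C,G} {D} {F}
C–D (11): add. Components now {A,E} {B,C,D,G} {F}
E–G (12): add. Components now {A,B,C,D,E,G} {F}
B–D (14): skip — B and D already connected.
A–C (15): skip — A and C already connected.
D–G (16): skip — D and G already connected.
C–F (17): add. Components now {A,B,C,D,E,F,G}
MST edge set: {B–C, A–E, C–G, C–D, E–G, C–F}.
Of the listed edges, {C–D} are in the MST → 1.

1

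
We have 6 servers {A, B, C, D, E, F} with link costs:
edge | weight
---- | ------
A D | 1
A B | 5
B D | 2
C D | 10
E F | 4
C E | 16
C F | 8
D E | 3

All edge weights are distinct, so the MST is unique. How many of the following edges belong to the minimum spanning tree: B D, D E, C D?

2

Sort edges by weight, then run Kruskal:
A D (1): add. Components now {A,D} {B} {C} {E} {F}
B D (2): add. Components now {A,B,D} {C} {E} {F}
D E (3): add. Components now {A,B,D,E} {C} {F}
E F (4): add. Components now {A,B,D,E,F} {C}
A B (5): skip — A and B already connected.
C F (8): add. Components now {A,B,C,D,E,F}
MST edge set: {A D, B D, D E, E F, C F}.
Of the listed edges, {B D, D E} are in the MST → 2.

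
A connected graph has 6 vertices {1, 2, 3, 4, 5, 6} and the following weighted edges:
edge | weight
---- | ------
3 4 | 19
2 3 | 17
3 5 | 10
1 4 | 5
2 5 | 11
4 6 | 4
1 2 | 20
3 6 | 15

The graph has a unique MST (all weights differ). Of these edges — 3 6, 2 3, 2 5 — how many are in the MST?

2

Kruskal's algorithm — process edges by increasing weight (ties by edge label):
4 6 (4): add — endpoints in different components.
1 4 (5): add — endpoints in different components.
3 5 (10): add — endpoints in different components.
2 5 (11): add — endpoints in different components.
3 6 (15): add — endpoints in different components.
MST edge set: {4 6, 1 4, 3 5, 2 5, 3 6}.
Of the listed edges, {3 6, 2 5} are in the MST → 2.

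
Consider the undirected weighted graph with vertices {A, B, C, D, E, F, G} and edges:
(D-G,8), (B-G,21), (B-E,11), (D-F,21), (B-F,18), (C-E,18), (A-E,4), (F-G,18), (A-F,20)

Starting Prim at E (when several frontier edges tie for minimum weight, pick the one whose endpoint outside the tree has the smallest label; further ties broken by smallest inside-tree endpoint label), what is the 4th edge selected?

Prim, starting at E.
Step 1: cheapest edge leaving the tree is A-E (4); add A.
Step 2: cheapest edge leaving the tree is B-E (11); add B.
Step 3: cheapest edge leaving the tree is C-E (18); add C.
Step 4: cheapest edge leaving the tree is B-F (18); add F.
Step 5: cheapest edge leaving the tree is F-G (18); add G.
Step 6: cheapest edge leaving the tree is D-G (8); add D.
The 4th edge added is B-F.

B-F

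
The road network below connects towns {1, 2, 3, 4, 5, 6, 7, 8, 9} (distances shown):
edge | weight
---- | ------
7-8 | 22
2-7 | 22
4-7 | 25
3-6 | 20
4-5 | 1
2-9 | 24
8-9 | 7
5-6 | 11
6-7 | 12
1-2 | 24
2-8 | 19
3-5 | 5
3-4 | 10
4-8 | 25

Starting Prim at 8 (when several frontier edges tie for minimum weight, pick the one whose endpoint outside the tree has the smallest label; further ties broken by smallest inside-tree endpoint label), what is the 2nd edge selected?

2-8

Prim, starting at 8.
Step 1: cheapest edge leaving the tree is 8-9 (7); add 9.
Step 2: cheapest edge leaving the tree is 2-8 (19); add 2.
Step 3: cheapest edge leaving the tree is 2-7 (22); add 7.
Step 4: cheapest edge leaving the tree is 6-7 (12); add 6.
Step 5: cheapest edge leaving the tree is 5-6 (11); add 5.
Step 6: cheapest edge leaving the tree is 4-5 (1); add 4.
Step 7: cheapest edge leaving the tree is 3-5 (5); add 3.
Step 8: cheapest edge leaving the tree is 1-2 (24); add 1.
The 2nd edge added is 2-8.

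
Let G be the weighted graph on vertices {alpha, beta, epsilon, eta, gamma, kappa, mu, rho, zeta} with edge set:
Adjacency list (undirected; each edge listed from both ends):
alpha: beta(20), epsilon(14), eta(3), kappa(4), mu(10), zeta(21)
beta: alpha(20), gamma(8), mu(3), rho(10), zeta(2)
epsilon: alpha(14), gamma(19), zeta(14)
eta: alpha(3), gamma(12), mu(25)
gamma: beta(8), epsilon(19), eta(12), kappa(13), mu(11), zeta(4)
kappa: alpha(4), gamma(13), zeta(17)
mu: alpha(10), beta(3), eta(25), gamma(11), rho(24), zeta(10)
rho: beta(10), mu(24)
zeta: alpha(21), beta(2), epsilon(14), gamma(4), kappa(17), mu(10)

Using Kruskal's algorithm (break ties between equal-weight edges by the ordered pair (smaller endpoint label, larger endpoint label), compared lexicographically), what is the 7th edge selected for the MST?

Kruskal's algorithm — process edges by increasing weight (ties by edge label):
beta—zeta (2): add — endpoints in different components.
alpha—eta (3): add — endpoints in different components.
beta—mu (3): add — endpoints in different components.
alpha—kappa (4): add — endpoints in different components.
gamma—zeta (4): add — endpoints in different components.
beta—gamma (8): skip — gamma and beta already connected.
alpha—mu (10): add — endpoints in different components.
beta—rho (10): add — endpoints in different components.
mu—zeta (10): skip — zeta and mu already connected.
gamma—mu (11): skip — gamma and mu already connected.
eta—gamma (12): skip — gamma and eta already connected.
gamma—kappa (13): skip — gamma and kappa already connected.
alpha—epsilon (14): add — endpoints in different components.
The 7th edge added is beta—rho.

beta-rho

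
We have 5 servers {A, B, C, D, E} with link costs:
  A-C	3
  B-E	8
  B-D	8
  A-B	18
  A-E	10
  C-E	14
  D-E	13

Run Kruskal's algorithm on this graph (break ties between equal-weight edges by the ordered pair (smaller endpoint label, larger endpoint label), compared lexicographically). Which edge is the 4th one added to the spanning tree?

A-E

Kruskal's algorithm — process edges by increasing weight (ties by edge label):
A-C (3): add. Components now {A,C} {B} {D} {E}
B-D (8): add. Components now {A,C} {B,D} {E}
B-E (8): add. Components now {A,C} {B,D,E}
A-E (10): add. Components now {A,B,C,D,E}
The 4th edge added is A-E.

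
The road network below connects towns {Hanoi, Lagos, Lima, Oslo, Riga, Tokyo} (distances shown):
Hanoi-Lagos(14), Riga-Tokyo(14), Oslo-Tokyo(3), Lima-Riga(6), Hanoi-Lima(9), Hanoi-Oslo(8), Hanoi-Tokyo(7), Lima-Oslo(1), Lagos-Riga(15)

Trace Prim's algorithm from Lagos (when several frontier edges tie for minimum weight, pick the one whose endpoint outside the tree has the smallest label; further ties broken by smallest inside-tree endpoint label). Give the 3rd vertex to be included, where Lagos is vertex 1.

Prim's algorithm from Lagos:
Step 1: frontier [Hanoi-Lagos 14, Lagos-Riga 15] → take Hanoi-Lagos (14); add Hanoi.
Step 2: frontier [Hanoi-Tokyo 7, Hanoi-Oslo 8, Hanoi-Lima 9, Lagos-Riga 15] → take Hanoi-Tokyo (7); add Tokyo.
Step 3: frontier [Hanoi-Oslo 8, Hanoi-Lima 9, Lagos-Riga 15, Oslo-Tokyo 3, Riga-Tokyo 14] → take Oslo-Tokyo (3); add Oslo.
Step 4: frontier [Hanoi-Lima 9, Lagos-Riga 15, Lima-Oslo 1, Riga-Tokyo 14] → take Lima-Oslo (1); add Lima.
Step 5: frontier [Lagos-Riga 15, Lima-Riga 6, Riga-Tokyo 14] → take Lima-Riga (6); add Riga.
Vertex order: Lagos, Hanoi, Tokyo, Oslo, Lima, Riga. The 3rd vertex is Tokyo.

Tokyo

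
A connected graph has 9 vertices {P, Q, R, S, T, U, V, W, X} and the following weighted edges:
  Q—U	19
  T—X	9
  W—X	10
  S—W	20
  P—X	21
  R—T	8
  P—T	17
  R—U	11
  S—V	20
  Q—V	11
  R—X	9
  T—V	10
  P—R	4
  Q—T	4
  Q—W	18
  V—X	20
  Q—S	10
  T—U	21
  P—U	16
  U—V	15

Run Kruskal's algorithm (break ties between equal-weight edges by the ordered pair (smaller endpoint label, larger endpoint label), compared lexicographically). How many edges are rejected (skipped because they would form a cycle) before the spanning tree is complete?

Kruskal: consider edges lightest-first.
P—R (4): add — endpoints in different components.
Q—T (4): add — endpoints in different components.
R—T (8): add — endpoints in different components.
R—X (9): add — endpoints in different components.
T—X (9): skip — T and X already connected.
Q—S (10): add — endpoints in different components.
T—V (10): add — endpoints in different components.
W—X (10): add — endpoints in different components.
Q—V (11): skip — Q and V already connected.
R—U (11): add — endpoints in different components.
Edges rejected before the tree was complete: 2.

2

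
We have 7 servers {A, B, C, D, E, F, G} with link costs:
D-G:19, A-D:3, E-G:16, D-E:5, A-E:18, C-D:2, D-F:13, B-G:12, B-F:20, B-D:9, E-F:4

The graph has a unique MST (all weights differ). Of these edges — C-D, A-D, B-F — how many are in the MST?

2

Kruskal's algorithm — process edges by increasing weight (ties by edge label):
C-D (2): add — endpoints in different components.
A-D (3): add — endpoints in different components.
E-F (4): add — endpoints in different components.
D-E (5): add — endpoints in different components.
B-D (9): add — endpoints in different components.
B-G (12): add — endpoints in different components.
MST edge set: {C-D, A-D, E-F, D-E, B-D, B-G}.
Of the listed edges, {C-D, A-D} are in the MST → 2.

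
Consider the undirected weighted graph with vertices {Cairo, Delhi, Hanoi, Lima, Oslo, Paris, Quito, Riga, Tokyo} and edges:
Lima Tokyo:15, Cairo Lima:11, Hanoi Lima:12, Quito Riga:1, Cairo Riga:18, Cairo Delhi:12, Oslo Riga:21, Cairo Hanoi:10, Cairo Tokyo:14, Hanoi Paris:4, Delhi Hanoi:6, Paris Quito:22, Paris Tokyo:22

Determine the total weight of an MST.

85

Prim's algorithm from Quito:
Step 1: cheapest edge leaving the tree is Quito Riga (1); add Riga.
Step 2: cheapest edge leaving the tree is Cairo Riga (18); add Cairo.
Step 3: cheapest edge leaving the tree is Cairo Hanoi (10); add Hanoi.
Step 4: cheapest edge leaving the tree is Hanoi Paris (4); add Paris.
Step 5: cheapest edge leaving the tree is Delhi Hanoi (6); add Delhi.
Step 6: cheapest edge leaving the tree is Cairo Lima (11); add Lima.
Step 7: cheapest edge leaving the tree is Cairo Tokyo (14); add Tokyo.
Step 8: cheapest edge leaving the tree is Oslo Riga (21); add Oslo.
MST edges: Quito Riga, Cairo Riga, Cairo Hanoi, Hanoi Paris, Delhi Hanoi, Cairo Lima, Cairo Tokyo, Oslo Riga; total weight 1+18+10+4+6+11+14+21 = 85.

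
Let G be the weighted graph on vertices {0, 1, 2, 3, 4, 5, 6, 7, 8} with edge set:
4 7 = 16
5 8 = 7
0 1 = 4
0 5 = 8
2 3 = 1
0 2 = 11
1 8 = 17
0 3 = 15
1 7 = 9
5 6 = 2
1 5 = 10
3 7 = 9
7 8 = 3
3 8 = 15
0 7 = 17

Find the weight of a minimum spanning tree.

50

Kruskal's algorithm — process edges by increasing weight (ties by edge label):
2 3 (1): add — endpoints in different components.
5 6 (2): add — endpoints in different components.
7 8 (3): add — endpoints in different components.
0 1 (4): add — endpoints in different components.
5 8 (7): add — endpoints in different components.
0 5 (8): add — endpoints in different components.
1 7 (9): skip — 1 and 7 already connected.
3 7 (9): add — endpoints in different components.
1 5 (10): skip — 1 and 5 already connected.
0 2 (11): skip — 0 and 2 already connected.
0 3 (15): skip — 0 and 3 already connected.
3 8 (15): skip — 3 and 8 already connected.
4 7 (16): add — endpoints in different components.
MST edges: 2 3, 5 6, 7 8, 0 1, 5 8, 0 5, 3 7, 4 7; total weight 1+2+3+4+7+8+9+16 = 50.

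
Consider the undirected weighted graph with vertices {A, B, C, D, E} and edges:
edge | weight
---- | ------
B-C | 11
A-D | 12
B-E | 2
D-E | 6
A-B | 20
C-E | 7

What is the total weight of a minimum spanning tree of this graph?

Kruskal's algorithm — process edges by increasing weight (ties by edge label):
B-E (2): add. Components now {A} {B,E} {C} {D}
D-E (6): add. Components now {A} {B,D,E} {C}
C-E (7): add. Components now {A} {B,C,D,E}
B-C (11): skip — B and C already connected.
A-D (12): add. Components now {A,B,C,D,E}
MST edges: B-E, D-E, C-E, A-D; total weight 2+6+7+12 = 27.

27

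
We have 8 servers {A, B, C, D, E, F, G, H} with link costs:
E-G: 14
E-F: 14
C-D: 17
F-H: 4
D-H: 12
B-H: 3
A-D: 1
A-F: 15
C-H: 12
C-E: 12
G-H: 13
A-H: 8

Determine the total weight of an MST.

53

Kruskal's algorithm — process edges by increasing weight (ties by edge label):
A-D (1): add — endpoints in different components.
B-H (3): add — endpoints in different components.
F-H (4): add — endpoints in different components.
A-H (8): add — endpoints in different components.
C-E (12): add — endpoints in different components.
C-H (12): add — endpoints in different components.
D-H (12): skip — D and H already connected.
G-H (13): add — endpoints in different components.
MST edges: A-D, B-H, F-H, A-H, C-E, C-H, G-H; total weight 1+3+4+8+12+12+13 = 53.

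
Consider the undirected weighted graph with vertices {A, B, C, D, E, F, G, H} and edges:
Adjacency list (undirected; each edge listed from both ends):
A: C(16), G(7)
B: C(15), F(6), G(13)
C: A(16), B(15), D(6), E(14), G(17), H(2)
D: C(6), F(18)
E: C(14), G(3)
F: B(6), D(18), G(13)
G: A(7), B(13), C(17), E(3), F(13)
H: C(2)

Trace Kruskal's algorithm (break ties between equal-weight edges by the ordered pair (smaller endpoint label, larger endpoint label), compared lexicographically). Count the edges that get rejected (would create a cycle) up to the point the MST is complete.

1

Sort edges by weight, then run Kruskal:
C H (2): add — endpoints in different components.
E G (3): add — endpoints in different components.
B F (6): add — endpoints in different components.
C D (6): add — endpoints in different components.
A G (7): add — endpoints in different components.
B G (13): add — endpoints in different components.
F G (13): skip — F and G already connected.
C E (14): add — endpoints in different components.
Edges rejected before the tree was complete: 1.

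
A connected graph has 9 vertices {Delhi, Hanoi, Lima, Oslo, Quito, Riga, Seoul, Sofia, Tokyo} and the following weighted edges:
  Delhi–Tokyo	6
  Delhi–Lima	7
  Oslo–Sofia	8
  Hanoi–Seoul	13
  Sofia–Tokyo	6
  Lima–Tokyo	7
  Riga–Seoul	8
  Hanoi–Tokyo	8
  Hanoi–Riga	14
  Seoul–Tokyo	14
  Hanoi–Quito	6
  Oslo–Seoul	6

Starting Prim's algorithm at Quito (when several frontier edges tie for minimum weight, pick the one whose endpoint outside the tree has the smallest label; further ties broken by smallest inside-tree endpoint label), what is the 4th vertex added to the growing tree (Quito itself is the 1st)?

Delhi

Prim's algorithm from Quito:
Step 1: cheapest edge leaving the tree is Hanoi–Quito (6); add Hanoi.
Step 2: cheapest edge leaving the tree is Hanoi–Tokyo (8); add Tokyo.
Step 3: cheapest edge leaving the tree is Delhi–Tokyo (6); add Delhi.
Step 4: cheapest edge leaving the tree is Sofia–Tokyo (6); add Sofia.
Step 5: cheapest edge leaving the tree is Delhi–Lima (7); add Lima.
Step 6: cheapest edge leaving the tree is Oslo–Sofia (8); add Oslo.
Step 7: cheapest edge leaving the tree is Oslo–Seoul (6); add Seoul.
Step 8: cheapest edge leaving the tree is Riga–Seoul (8); add Riga.
Vertex order: Quito, Hanoi, Tokyo, Delhi, Sofia, Lima, Oslo, Seoul, Riga. The 4th vertex is Delhi.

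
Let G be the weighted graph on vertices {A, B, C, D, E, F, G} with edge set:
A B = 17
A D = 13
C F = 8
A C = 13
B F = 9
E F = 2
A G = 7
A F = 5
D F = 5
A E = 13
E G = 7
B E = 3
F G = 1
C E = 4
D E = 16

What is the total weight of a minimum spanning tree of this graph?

20

Kruskal's algorithm — process edges by increasing weight (ties by edge label):
F G (1): add — endpoints in different components.
E F (2): add — endpoints in different components.
B E (3): add — endpoints in different components.
C E (4): add — endpoints in different components.
A F (5): add — endpoints in different components.
D F (5): add — endpoints in different components.
MST edges: F G, E F, B E, C E, A F, D F; total weight 1+2+3+4+5+5 = 20.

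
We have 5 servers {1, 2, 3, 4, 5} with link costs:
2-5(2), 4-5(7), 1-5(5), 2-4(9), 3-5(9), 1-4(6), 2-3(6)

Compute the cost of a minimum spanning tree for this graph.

19

Prim's algorithm from 3:
Step 1: cheapest edge leaving the tree is 2-3 (6); add 2.
Step 2: cheapest edge leaving the tree is 2-5 (2); add 5.
Step 3: cheapest edge leaving the tree is 1-5 (5); add 1.
Step 4: cheapest edge leaving the tree is 1-4 (6); add 4.
MST edges: 2-3, 2-5, 1-5, 1-4; total weight 6+2+5+6 = 19.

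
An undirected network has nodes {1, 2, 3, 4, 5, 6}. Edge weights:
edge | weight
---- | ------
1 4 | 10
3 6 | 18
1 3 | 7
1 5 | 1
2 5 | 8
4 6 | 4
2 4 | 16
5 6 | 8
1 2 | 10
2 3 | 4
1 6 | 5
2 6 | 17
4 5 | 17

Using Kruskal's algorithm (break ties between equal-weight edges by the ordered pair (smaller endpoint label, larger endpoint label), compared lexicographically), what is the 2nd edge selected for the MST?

2-3

Kruskal's algorithm — process edges by increasing weight (ties by edge label):
1 5 (1): add. Components now {1,5} {2} {3} {4} {6}
2 3 (4): add. Components now {1,5} {2,3} {4} {6}
4 6 (4): add. Components now {1,5} {2,3} {4,6}
1 6 (5): add. Components now {1,4,5,6} {2,3}
1 3 (7): add. Components now {1,2,3,4,5,6}
The 2nd edge added is 2 3.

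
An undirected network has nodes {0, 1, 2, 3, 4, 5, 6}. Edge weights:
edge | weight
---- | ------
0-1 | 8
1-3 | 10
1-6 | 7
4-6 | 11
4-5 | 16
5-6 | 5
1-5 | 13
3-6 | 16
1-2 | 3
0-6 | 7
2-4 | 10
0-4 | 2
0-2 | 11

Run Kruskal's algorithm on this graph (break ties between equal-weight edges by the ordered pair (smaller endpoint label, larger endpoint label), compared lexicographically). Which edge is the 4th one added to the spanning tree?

0-6

Kruskal's algorithm — process edges by increasing weight (ties by edge label):
0-4 (2): add — endpoints in different components.
1-2 (3): add — endpoints in different components.
5-6 (5): add — endpoints in different components.
0-6 (7): add — endpoints in different components.
1-6 (7): add — endpoints in different components.
0-1 (8): skip — 0 and 1 already connected.
1-3 (10): add — endpoints in different components.
The 4th edge added is 0-6.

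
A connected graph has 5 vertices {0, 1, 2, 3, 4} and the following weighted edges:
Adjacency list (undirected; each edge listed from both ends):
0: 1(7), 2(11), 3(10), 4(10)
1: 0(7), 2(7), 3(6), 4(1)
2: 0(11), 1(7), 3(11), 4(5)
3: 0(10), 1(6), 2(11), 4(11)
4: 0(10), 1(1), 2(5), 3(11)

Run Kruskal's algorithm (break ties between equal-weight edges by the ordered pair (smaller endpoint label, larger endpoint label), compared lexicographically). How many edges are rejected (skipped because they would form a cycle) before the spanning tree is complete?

Sort edges by weight, then run Kruskal:
1–4 (1): add — endpoints in different components.
2–4 (5): add — endpoints in different components.
1–3 (6): add — endpoints in different components.
0–1 (7): add — endpoints in different components.
Edges rejected before the tree was complete: 0.

0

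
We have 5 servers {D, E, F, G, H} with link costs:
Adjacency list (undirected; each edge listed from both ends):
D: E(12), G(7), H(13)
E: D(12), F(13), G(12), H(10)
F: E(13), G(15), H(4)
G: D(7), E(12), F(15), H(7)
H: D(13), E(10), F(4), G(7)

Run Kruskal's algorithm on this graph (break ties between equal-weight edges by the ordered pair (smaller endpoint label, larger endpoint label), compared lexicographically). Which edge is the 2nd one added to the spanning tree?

Kruskal: consider edges lightest-first.
F-H (4): add. Components now {D} {E} {F,H} {G}
D-G (7): add. Components now {D,G} {E} {F,H}
G-H (7): add. Components now {D,F,G,H} {E}
E-H (10): add. Components now {D,E,F,G,H}
The 2nd edge added is D-G.

D-G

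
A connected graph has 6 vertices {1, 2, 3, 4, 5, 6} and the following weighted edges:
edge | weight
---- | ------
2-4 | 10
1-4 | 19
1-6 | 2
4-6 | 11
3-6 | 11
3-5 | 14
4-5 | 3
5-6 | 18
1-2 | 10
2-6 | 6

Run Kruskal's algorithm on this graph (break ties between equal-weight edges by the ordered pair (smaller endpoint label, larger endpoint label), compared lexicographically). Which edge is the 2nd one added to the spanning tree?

4-5

Kruskal: consider edges lightest-first.
1-6 (2): add. Components now {1,6} {2} {3} {4} {5}
4-5 (3): add. Components now {1,6} {2} {3} {4,5}
2-6 (6): add. Components now {1,2,6} {3} {4,5}
1-2 (10): skip — 1 and 2 already connected.
2-4 (10): add. Components now {1,2,4,5,6} {3}
3-6 (11): add. Components now {1,2,3,4,5,6}
The 2nd edge added is 4-5.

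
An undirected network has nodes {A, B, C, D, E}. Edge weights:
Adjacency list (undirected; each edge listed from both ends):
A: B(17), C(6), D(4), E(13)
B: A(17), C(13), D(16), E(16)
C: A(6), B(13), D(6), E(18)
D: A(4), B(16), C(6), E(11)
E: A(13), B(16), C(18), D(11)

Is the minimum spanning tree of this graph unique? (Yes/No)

No

Sort edges by weight, then run Kruskal:
A–D (4): add — endpoints in different components.
A–C (6): add — endpoints in different components.
C–D (6): skip — C and D already connected.
D–E (11): add — endpoints in different components.
A–E (13): skip — A and E already connected.
B–C (13): add — endpoints in different components.
Non-tree edge C–D has weight 6, equal to the heaviest edge on its tree cycle — swapping gives another MST of the same weight. Not unique.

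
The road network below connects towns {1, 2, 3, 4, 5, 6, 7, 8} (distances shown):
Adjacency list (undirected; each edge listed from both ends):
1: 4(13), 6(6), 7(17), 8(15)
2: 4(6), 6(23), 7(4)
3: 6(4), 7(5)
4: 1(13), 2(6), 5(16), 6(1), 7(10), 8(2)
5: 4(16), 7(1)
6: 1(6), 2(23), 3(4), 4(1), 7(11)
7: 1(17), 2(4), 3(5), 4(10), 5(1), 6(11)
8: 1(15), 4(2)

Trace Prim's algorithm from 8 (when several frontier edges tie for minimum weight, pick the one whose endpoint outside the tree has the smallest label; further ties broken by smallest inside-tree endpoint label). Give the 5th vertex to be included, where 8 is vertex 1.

Grow the tree from 8 using Prim:
Step 1: cheapest edge leaving the tree is 4-8 (2); add 4.
Step 2: cheapest edge leaving the tree is 4-6 (1); add 6.
Step 3: cheapest edge leaving the tree is 3-6 (4); add 3.
Step 4: cheapest edge leaving the tree is 3-7 (5); add 7.
Step 5: cheapest edge leaving the tree is 5-7 (1); add 5.
Step 6: cheapest edge leaving the tree is 2-7 (4); add 2.
Step 7: cheapest edge leaving the tree is 1-6 (6); add 1.
Vertex order: 8, 4, 6, 3, 7, 5, 2, 1. The 5th vertex is 7.

7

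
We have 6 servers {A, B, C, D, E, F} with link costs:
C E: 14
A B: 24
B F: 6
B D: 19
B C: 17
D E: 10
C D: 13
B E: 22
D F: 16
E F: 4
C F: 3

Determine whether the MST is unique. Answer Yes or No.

Yes

Sort edges by weight, then run Kruskal:
C F (3): add — endpoints in different components.
E F (4): add — endpoints in different components.
B F (6): add — endpoints in different components.
D E (10): add — endpoints in different components.
C D (13): skip — C and D already connected.
C E (14): skip — C and E already connected.
D F (16): skip — D and F already connected.
B C (17): skip — B and C already connected.
B D (19): skip — B and D already connected.
B E (22): skip — B and E already connected.
A B (24): add — endpoints in different components.
Every non-tree edge has weight strictly greater than the heaviest edge on the tree path between its endpoints, so the MST is unique.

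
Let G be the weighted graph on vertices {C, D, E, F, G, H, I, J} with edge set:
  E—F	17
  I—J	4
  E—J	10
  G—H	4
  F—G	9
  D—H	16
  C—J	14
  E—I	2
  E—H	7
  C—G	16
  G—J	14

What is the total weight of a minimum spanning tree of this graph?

Sort edges by weight, then run Kruskal:
E—I (2): add — endpoints in different components.
G—H (4): add — endpoints in different components.
I—J (4): add — endpoints in different components.
E—H (7): add — endpoints in different components.
F—G (9): add — endpoints in different components.
E—J (10): skip — E and J already connected.
C—J (14): add — endpoints in different components.
G—J (14): skip — G and J already connected.
C—G (16): skip — C and G already connected.
D—H (16): add — endpoints in different components.
MST edges: E—I, G—H, I—J, E—H, F—G, C—J, D—H; total weight 2+4+4+7+9+14+16 = 56.

56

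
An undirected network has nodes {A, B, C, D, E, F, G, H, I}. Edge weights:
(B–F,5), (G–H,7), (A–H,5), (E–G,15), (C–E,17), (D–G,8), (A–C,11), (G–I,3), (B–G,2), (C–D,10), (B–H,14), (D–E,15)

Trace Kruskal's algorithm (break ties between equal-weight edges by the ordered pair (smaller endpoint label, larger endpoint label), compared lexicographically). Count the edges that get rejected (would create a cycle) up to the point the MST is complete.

2

Kruskal: consider edges lightest-first.
B–G (2): add — endpoints in different components.
G–I (3): add — endpoints in different components.
A–H (5): add — endpoints in different components.
B–F (5): add — endpoints in different components.
G–H (7): add — endpoints in different components.
D–G (8): add — endpoints in different components.
C–D (10): add — endpoints in different components.
A–C (11): skip — A and C already connected.
B–H (14): skip — B and H already connected.
D–E (15): add — endpoints in different components.
Edges rejected before the tree was complete: 2.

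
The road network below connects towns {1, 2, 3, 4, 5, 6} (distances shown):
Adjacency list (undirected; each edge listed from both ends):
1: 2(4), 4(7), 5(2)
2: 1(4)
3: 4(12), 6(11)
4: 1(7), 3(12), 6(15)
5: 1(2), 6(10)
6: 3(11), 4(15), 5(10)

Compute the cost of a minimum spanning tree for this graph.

Sort edges by weight, then run Kruskal:
1-5 (2): add — endpoints in different components.
1-2 (4): add — endpoints in different components.
1-4 (7): add — endpoints in different components.
5-6 (10): add — endpoints in different components.
3-6 (11): add — endpoints in different components.
MST edges: 1-5, 1-2, 1-4, 5-6, 3-6; total weight 2+4+7+10+11 = 34.

34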